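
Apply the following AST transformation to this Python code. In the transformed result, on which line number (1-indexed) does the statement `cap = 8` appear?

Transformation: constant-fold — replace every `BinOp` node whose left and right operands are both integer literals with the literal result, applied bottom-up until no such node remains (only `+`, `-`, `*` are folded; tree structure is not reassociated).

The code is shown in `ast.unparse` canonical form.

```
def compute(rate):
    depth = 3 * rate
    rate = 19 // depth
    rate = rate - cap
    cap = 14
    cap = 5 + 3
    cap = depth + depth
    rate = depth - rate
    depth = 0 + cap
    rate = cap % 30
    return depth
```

Transformed code:
def compute(rate):
    depth = 3 * rate
    rate = 19 // depth
    rate = rate - cap
    cap = 14
    cap = 8
    cap = depth + depth
    rate = depth - rate
    depth = 0 + cap
    rate = cap % 30
    return depth

6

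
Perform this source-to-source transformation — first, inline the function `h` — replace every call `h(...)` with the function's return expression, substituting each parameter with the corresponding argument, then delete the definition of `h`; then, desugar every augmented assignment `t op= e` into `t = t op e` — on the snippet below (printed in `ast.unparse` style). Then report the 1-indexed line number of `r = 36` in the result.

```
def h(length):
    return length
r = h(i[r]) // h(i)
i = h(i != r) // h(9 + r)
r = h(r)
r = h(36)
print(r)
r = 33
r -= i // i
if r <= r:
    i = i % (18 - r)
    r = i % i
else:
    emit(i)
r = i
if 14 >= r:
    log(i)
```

4

Transformed code:
r = i[r] // i
i = (i != r) // (9 + r)
r = r
r = 36
print(r)
r = 33
r = r - i // i
if r <= r:
    i = i % (18 - r)
    r = i % i
else:
    emit(i)
r = i
if 14 >= r:
    log(i)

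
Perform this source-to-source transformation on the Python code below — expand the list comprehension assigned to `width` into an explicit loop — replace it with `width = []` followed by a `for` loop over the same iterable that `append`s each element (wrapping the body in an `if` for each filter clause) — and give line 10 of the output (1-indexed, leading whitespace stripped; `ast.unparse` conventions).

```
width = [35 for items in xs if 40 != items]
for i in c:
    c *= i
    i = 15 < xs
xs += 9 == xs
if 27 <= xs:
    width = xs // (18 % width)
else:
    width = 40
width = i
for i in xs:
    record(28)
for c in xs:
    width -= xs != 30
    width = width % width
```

width = xs // (18 % width)

Transformed code:
width = []
for items in xs:
    if 40 != items:
        width.append(35)
for i in c:
    c *= i
    i = 15 < xs
xs += 9 == xs
if 27 <= xs:
    width = xs // (18 % width)
else:
    width = 40
width = i
for i in xs:
    record(28)
for c in xs:
    width -= xs != 30
    width = width % width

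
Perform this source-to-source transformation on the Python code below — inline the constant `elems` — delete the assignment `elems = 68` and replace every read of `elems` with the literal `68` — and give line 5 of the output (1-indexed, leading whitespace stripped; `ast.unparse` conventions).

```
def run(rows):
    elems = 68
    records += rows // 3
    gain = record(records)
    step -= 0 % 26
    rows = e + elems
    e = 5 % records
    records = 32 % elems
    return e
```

rows = e + 68

Transformed code:
def run(rows):
    records += rows // 3
    gain = record(records)
    step -= 0 % 26
    rows = e + 68
    e = 5 % records
    records = 32 % 68
    return e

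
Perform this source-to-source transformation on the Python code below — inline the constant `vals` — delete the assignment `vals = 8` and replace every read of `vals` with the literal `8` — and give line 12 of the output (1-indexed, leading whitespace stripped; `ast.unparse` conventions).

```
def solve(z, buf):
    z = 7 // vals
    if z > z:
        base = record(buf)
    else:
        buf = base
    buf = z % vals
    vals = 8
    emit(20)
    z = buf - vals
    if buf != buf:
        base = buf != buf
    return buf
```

return buf

Transformed code:
def solve(z, buf):
    z = 7 // 8
    if z > z:
        base = record(buf)
    else:
        buf = base
    buf = z % 8
    emit(20)
    z = buf - 8
    if buf != buf:
        base = buf != buf
    return buf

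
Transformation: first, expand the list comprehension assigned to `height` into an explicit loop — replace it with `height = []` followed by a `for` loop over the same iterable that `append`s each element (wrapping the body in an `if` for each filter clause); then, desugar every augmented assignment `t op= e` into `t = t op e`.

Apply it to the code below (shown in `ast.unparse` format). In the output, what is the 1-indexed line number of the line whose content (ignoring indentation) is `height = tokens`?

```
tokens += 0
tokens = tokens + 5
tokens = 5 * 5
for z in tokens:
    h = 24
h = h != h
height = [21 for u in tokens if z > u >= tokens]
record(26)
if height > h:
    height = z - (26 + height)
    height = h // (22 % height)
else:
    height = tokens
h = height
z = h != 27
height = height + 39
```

Transformed code:
tokens = tokens + 0
tokens = tokens + 5
tokens = 5 * 5
for z in tokens:
    h = 24
h = h != h
height = []
for u in tokens:
    if z > u >= tokens:
        height.append(21)
record(26)
if height > h:
    height = z - (26 + height)
    height = h // (22 % height)
else:
    height = tokens
h = height
z = h != 27
height = height + 39

16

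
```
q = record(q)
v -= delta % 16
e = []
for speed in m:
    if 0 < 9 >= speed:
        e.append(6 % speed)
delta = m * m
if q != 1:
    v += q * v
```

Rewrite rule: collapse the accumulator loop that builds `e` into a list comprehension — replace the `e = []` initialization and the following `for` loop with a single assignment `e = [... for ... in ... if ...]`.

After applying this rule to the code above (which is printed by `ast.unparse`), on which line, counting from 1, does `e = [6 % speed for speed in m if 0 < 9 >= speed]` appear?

Transformed code:
q = record(q)
v -= delta % 16
e = [6 % speed for speed in m if 0 < 9 >= speed]
delta = m * m
if q != 1:
    v += q * v

3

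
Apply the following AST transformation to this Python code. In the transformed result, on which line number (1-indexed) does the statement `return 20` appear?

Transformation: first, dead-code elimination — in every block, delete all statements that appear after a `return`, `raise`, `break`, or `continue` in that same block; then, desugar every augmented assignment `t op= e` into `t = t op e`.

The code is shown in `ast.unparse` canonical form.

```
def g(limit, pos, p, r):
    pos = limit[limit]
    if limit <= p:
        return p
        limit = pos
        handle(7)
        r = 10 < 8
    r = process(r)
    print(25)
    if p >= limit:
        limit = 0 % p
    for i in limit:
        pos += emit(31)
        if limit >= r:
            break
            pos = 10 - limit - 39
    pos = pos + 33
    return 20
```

Transformed code:
def g(limit, pos, p, r):
    pos = limit[limit]
    if limit <= p:
        return p
    r = process(r)
    print(25)
    if p >= limit:
        limit = 0 % p
    for i in limit:
        pos = pos + emit(31)
        if limit >= r:
            break
    pos = pos + 33
    return 20

14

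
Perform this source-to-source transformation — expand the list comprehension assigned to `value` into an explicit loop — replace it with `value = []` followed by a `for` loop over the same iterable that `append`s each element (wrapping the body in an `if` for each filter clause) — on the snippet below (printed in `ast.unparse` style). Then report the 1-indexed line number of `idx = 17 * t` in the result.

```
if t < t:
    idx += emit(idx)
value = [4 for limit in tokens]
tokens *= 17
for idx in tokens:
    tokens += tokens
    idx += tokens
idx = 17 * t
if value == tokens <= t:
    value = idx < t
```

Transformed code:
if t < t:
    idx += emit(idx)
value = []
for limit in tokens:
    value.append(4)
tokens *= 17
for idx in tokens:
    tokens += tokens
    idx += tokens
idx = 17 * t
if value == tokens <= t:
    value = idx < t

10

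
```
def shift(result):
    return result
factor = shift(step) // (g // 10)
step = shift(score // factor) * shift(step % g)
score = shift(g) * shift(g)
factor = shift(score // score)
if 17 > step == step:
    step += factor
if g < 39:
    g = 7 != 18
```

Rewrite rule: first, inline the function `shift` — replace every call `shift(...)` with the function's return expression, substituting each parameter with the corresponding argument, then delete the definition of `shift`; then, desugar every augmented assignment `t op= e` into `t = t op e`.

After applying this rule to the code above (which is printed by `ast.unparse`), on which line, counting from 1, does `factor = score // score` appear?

4

Transformed code:
factor = step // (g // 10)
step = score // factor * (step % g)
score = g * g
factor = score // score
if 17 > step == step:
    step = step + factor
if g < 39:
    g = 7 != 18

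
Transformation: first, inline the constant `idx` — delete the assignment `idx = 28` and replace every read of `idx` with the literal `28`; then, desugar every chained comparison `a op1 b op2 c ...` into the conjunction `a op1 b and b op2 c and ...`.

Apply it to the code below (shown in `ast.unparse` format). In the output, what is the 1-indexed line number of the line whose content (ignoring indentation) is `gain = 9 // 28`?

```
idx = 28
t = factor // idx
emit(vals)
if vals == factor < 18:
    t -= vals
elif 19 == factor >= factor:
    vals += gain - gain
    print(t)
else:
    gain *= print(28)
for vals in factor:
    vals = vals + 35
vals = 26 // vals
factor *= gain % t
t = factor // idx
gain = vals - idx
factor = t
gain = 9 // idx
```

17

Transformed code:
t = factor // 28
emit(vals)
if vals == factor and factor < 18:
    t -= vals
elif 19 == factor and factor >= factor:
    vals += gain - gain
    print(t)
else:
    gain *= print(28)
for vals in factor:
    vals = vals + 35
vals = 26 // vals
factor *= gain % t
t = factor // 28
gain = vals - 28
factor = t
gain = 9 // 28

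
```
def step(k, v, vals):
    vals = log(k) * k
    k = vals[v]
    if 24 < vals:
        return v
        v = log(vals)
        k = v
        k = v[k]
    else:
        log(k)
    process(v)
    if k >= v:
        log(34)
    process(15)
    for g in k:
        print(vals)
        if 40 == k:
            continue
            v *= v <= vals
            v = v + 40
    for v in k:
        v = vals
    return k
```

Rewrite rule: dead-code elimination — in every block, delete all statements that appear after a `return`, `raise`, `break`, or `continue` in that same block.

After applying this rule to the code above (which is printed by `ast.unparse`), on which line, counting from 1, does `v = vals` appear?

17

Transformed code:
def step(k, v, vals):
    vals = log(k) * k
    k = vals[v]
    if 24 < vals:
        return v
    else:
        log(k)
    process(v)
    if k >= v:
        log(34)
    process(15)
    for g in k:
        print(vals)
        if 40 == k:
            continue
    for v in k:
        v = vals
    return k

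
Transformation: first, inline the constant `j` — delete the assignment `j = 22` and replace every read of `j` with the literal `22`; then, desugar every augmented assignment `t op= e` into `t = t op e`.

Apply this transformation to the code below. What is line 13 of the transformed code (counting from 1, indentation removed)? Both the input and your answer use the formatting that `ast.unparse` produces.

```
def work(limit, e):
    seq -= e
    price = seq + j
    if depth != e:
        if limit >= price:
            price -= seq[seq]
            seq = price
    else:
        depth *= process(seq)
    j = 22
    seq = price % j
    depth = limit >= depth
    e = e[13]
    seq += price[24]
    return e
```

seq = seq + price[24]

Transformed code:
def work(limit, e):
    seq = seq - e
    price = seq + 22
    if depth != e:
        if limit >= price:
            price = price - seq[seq]
            seq = price
    else:
        depth = depth * process(seq)
    seq = price % 22
    depth = limit >= depth
    e = e[13]
    seq = seq + price[24]
    return e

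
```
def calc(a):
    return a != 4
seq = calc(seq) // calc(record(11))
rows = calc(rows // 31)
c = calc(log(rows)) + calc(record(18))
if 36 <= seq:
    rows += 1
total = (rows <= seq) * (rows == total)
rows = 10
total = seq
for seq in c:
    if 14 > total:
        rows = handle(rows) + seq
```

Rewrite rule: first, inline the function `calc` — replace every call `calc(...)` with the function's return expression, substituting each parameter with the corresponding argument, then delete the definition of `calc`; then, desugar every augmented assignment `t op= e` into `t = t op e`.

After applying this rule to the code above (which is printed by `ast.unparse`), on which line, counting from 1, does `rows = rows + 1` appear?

Transformed code:
seq = (seq != 4) // (record(11) != 4)
rows = rows // 31 != 4
c = (log(rows) != 4) + (record(18) != 4)
if 36 <= seq:
    rows = rows + 1
total = (rows <= seq) * (rows == total)
rows = 10
total = seq
for seq in c:
    if 14 > total:
        rows = handle(rows) + seq

5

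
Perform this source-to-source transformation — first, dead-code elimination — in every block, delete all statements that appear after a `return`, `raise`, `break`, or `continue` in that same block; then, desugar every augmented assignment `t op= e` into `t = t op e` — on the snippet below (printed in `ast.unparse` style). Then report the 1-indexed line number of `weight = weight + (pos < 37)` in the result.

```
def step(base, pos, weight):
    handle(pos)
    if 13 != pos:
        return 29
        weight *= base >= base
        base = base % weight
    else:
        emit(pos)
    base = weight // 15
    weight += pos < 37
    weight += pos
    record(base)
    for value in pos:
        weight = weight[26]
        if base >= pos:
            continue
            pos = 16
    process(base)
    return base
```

Transformed code:
def step(base, pos, weight):
    handle(pos)
    if 13 != pos:
        return 29
    else:
        emit(pos)
    base = weight // 15
    weight = weight + (pos < 37)
    weight = weight + pos
    record(base)
    for value in pos:
        weight = weight[26]
        if base >= pos:
            continue
    process(base)
    return base

8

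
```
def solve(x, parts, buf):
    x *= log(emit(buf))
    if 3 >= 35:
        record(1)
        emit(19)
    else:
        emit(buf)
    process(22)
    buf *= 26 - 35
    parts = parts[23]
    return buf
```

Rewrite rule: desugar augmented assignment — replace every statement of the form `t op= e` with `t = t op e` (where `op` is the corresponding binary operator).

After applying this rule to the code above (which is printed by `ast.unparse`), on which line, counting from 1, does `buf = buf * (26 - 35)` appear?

Transformed code:
def solve(x, parts, buf):
    x = x * log(emit(buf))
    if 3 >= 35:
        record(1)
        emit(19)
    else:
        emit(buf)
    process(22)
    buf = buf * (26 - 35)
    parts = parts[23]
    return buf

9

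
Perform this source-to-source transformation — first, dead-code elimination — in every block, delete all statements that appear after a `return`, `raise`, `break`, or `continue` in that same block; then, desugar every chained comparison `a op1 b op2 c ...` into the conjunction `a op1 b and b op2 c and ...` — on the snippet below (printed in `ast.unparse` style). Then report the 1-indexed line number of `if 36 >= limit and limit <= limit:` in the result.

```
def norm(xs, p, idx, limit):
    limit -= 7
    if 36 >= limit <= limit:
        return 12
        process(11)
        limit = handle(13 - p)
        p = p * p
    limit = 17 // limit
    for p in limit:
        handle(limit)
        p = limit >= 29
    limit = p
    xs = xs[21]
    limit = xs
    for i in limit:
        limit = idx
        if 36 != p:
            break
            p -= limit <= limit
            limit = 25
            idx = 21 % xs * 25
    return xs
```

3

Transformed code:
def norm(xs, p, idx, limit):
    limit -= 7
    if 36 >= limit and limit <= limit:
        return 12
    limit = 17 // limit
    for p in limit:
        handle(limit)
        p = limit >= 29
    limit = p
    xs = xs[21]
    limit = xs
    for i in limit:
        limit = idx
        if 36 != p:
            break
    return xs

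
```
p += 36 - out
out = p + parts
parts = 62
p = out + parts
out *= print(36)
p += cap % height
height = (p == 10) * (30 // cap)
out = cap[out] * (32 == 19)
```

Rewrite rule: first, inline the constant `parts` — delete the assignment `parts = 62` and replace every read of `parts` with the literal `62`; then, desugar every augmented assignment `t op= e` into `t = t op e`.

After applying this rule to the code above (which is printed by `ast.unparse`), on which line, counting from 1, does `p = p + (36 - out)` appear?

1

Transformed code:
p = p + (36 - out)
out = p + 62
p = out + 62
out = out * print(36)
p = p + cap % height
height = (p == 10) * (30 // cap)
out = cap[out] * (32 == 19)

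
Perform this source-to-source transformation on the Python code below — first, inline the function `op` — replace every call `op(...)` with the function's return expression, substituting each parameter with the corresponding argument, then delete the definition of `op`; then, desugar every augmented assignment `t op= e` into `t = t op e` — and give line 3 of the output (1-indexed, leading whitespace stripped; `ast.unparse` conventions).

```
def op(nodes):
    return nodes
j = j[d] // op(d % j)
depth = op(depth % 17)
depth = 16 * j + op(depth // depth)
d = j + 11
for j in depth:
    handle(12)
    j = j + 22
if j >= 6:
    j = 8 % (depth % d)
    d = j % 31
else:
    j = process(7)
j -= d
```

Transformed code:
j = j[d] // (d % j)
depth = depth % 17
depth = 16 * j + depth // depth
d = j + 11
for j in depth:
    handle(12)
    j = j + 22
if j >= 6:
    j = 8 % (depth % d)
    d = j % 31
else:
    j = process(7)
j = j - d

depth = 16 * j + depth // depth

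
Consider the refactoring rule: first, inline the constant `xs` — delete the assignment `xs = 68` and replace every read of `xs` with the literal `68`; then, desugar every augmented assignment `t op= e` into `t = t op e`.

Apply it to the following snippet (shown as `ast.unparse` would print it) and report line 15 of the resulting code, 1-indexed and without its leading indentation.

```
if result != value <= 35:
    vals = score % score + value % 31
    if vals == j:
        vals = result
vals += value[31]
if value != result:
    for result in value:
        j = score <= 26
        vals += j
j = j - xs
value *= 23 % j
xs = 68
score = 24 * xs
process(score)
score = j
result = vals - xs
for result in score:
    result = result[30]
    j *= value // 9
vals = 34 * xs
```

Transformed code:
if result != value <= 35:
    vals = score % score + value % 31
    if vals == j:
        vals = result
vals = vals + value[31]
if value != result:
    for result in value:
        j = score <= 26
        vals = vals + j
j = j - 68
value = value * (23 % j)
score = 24 * 68
process(score)
score = j
result = vals - 68
for result in score:
    result = result[30]
    j = j * (value // 9)
vals = 34 * 68

result = vals - 68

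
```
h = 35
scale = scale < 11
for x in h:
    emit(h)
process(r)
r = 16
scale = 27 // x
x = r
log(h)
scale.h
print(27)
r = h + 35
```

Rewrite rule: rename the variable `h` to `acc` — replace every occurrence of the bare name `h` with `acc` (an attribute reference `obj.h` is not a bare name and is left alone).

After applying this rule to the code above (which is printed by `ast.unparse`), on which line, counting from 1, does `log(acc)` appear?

Transformed code:
acc = 35
scale = scale < 11
for x in acc:
    emit(acc)
process(r)
r = 16
scale = 27 // x
x = r
log(acc)
scale.h
print(27)
r = acc + 35

9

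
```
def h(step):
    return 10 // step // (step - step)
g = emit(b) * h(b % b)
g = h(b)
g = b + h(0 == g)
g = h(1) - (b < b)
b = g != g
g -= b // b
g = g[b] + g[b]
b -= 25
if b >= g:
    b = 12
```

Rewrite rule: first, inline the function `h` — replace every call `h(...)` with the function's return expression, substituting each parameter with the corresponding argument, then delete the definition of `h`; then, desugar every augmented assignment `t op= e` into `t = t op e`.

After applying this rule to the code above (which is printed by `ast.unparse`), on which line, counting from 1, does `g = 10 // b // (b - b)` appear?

2

Transformed code:
g = emit(b) * (10 // (b % b) // (b % b - b % b))
g = 10 // b // (b - b)
g = b + 10 // (0 == g) // ((0 == g) - (0 == g))
g = 10 // 1 // (1 - 1) - (b < b)
b = g != g
g = g - b // b
g = g[b] + g[b]
b = b - 25
if b >= g:
    b = 12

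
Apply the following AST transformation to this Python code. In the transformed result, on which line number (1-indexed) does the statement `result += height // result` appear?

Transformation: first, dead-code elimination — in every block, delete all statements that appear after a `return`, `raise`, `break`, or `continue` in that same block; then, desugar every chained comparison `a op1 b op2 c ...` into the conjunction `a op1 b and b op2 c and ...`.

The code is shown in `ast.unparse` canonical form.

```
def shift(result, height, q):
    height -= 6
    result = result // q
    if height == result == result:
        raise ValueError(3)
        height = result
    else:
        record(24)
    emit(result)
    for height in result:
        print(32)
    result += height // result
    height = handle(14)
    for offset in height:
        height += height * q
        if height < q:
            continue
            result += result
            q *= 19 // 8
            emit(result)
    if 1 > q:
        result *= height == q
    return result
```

11

Transformed code:
def shift(result, height, q):
    height -= 6
    result = result // q
    if height == result and result == result:
        raise ValueError(3)
    else:
        record(24)
    emit(result)
    for height in result:
        print(32)
    result += height // result
    height = handle(14)
    for offset in height:
        height += height * q
        if height < q:
            continue
    if 1 > q:
        result *= height == q
    return result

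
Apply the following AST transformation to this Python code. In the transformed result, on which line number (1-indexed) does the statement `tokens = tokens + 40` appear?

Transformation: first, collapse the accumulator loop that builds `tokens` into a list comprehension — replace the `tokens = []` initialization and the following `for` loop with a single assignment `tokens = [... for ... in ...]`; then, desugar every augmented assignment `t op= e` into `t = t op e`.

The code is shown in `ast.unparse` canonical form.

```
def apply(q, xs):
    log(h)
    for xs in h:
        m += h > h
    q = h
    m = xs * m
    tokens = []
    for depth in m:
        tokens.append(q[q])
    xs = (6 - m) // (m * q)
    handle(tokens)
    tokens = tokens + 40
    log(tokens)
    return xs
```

10

Transformed code:
def apply(q, xs):
    log(h)
    for xs in h:
        m = m + (h > h)
    q = h
    m = xs * m
    tokens = [q[q] for depth in m]
    xs = (6 - m) // (m * q)
    handle(tokens)
    tokens = tokens + 40
    log(tokens)
    return xs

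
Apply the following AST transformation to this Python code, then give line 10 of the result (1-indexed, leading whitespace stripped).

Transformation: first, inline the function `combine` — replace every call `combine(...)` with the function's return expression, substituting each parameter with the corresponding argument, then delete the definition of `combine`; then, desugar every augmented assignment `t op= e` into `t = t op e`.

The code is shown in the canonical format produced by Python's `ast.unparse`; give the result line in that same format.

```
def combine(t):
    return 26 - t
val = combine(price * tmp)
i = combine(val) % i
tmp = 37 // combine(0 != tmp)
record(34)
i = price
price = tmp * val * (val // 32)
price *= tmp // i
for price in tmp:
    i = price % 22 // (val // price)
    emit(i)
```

Transformed code:
val = 26 - price * tmp
i = (26 - val) % i
tmp = 37 // (26 - (0 != tmp))
record(34)
i = price
price = tmp * val * (val // 32)
price = price * (tmp // i)
for price in tmp:
    i = price % 22 // (val // price)
    emit(i)

emit(i)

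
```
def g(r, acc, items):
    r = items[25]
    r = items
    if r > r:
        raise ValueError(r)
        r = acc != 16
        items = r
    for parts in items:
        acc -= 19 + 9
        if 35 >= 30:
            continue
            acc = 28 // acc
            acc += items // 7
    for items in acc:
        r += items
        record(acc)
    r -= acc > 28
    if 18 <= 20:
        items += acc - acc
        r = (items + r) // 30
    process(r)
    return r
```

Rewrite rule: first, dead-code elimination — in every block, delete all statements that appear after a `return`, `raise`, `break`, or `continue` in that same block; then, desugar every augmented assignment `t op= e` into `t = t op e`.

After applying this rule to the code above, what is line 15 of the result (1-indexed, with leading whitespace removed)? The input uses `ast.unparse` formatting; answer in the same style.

Transformed code:
def g(r, acc, items):
    r = items[25]
    r = items
    if r > r:
        raise ValueError(r)
    for parts in items:
        acc = acc - (19 + 9)
        if 35 >= 30:
            continue
    for items in acc:
        r = r + items
        record(acc)
    r = r - (acc > 28)
    if 18 <= 20:
        items = items + (acc - acc)
        r = (items + r) // 30
    process(r)
    return r

items = items + (acc - acc)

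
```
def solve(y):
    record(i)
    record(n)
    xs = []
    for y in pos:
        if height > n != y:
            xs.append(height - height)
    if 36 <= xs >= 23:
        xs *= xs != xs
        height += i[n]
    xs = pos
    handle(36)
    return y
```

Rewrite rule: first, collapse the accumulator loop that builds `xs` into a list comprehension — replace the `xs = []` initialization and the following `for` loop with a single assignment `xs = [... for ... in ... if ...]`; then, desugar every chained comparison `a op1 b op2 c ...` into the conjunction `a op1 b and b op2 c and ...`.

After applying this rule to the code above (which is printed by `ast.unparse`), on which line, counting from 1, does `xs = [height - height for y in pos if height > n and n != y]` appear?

Transformed code:
def solve(y):
    record(i)
    record(n)
    xs = [height - height for y in pos if height > n and n != y]
    if 36 <= xs and xs >= 23:
        xs *= xs != xs
        height += i[n]
    xs = pos
    handle(36)
    return y

4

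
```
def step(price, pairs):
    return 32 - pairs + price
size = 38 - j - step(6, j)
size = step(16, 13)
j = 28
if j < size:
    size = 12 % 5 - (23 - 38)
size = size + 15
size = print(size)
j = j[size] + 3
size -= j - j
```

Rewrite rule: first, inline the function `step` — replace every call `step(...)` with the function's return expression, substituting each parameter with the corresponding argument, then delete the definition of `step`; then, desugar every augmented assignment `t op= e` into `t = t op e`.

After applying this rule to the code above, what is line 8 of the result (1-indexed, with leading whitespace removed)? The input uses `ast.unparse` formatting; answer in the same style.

j = j[size] + 3

Transformed code:
size = 38 - j - (32 - j + 6)
size = 32 - 13 + 16
j = 28
if j < size:
    size = 12 % 5 - (23 - 38)
size = size + 15
size = print(size)
j = j[size] + 3
size = size - (j - j)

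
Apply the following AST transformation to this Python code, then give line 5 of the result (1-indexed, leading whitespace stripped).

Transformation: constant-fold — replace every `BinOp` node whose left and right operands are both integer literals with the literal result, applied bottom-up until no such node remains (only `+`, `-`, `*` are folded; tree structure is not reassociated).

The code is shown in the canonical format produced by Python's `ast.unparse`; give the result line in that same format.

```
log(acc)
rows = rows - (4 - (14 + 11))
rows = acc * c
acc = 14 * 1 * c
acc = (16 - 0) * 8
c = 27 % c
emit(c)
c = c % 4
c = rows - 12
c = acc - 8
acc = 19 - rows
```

Transformed code:
log(acc)
rows = rows - -21
rows = acc * c
acc = 14 * c
acc = 128
c = 27 % c
emit(c)
c = c % 4
c = rows - 12
c = acc - 8
acc = 19 - rows

acc = 128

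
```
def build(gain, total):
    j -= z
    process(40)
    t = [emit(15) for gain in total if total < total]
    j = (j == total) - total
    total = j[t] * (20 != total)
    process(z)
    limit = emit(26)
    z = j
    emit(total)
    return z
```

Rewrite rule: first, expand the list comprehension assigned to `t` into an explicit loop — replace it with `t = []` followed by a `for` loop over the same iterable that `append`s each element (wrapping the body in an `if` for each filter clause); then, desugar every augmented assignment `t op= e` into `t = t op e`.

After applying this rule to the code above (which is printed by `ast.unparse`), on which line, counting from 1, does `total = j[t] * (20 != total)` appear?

Transformed code:
def build(gain, total):
    j = j - z
    process(40)
    t = []
    for gain in total:
        if total < total:
            t.append(emit(15))
    j = (j == total) - total
    total = j[t] * (20 != total)
    process(z)
    limit = emit(26)
    z = j
    emit(total)
    return z

9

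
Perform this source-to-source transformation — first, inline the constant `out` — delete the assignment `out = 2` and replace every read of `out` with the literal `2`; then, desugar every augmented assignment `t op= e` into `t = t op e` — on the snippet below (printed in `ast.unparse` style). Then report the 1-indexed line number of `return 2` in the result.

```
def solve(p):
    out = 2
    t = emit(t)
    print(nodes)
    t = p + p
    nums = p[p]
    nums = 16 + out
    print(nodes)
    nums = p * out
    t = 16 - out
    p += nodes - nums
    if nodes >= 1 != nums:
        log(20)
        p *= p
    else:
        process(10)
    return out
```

16

Transformed code:
def solve(p):
    t = emit(t)
    print(nodes)
    t = p + p
    nums = p[p]
    nums = 16 + 2
    print(nodes)
    nums = p * 2
    t = 16 - 2
    p = p + (nodes - nums)
    if nodes >= 1 != nums:
        log(20)
        p = p * p
    else:
        process(10)
    return 2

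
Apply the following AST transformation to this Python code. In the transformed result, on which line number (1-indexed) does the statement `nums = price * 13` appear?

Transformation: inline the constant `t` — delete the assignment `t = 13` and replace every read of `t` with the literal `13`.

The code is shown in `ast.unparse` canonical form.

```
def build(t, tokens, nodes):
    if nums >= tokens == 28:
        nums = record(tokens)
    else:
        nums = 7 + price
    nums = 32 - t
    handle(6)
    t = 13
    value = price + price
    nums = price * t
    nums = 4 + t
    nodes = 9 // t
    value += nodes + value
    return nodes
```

Transformed code:
def build(t, tokens, nodes):
    if nums >= tokens == 28:
        nums = record(tokens)
    else:
        nums = 7 + price
    nums = 32 - 13
    handle(6)
    value = price + price
    nums = price * 13
    nums = 4 + 13
    nodes = 9 // 13
    value += nodes + value
    return nodes

9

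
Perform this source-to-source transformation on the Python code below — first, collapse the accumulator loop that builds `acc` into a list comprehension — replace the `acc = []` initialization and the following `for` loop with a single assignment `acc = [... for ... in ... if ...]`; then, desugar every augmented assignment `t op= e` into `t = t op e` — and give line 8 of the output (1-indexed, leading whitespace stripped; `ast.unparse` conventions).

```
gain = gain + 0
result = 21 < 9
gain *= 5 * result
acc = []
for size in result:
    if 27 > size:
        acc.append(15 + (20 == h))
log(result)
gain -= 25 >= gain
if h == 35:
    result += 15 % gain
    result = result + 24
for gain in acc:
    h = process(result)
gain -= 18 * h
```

Transformed code:
gain = gain + 0
result = 21 < 9
gain = gain * (5 * result)
acc = [15 + (20 == h) for size in result if 27 > size]
log(result)
gain = gain - (25 >= gain)
if h == 35:
    result = result + 15 % gain
    result = result + 24
for gain in acc:
    h = process(result)
gain = gain - 18 * h

result = result + 15 % gain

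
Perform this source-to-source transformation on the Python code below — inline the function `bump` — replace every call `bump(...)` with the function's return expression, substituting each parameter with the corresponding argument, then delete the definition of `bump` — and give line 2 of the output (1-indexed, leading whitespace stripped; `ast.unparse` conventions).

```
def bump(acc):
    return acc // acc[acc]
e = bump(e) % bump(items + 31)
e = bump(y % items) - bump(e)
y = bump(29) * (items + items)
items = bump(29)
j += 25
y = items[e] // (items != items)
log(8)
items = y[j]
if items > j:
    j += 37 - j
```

e = y % items // (y % items)[y % items] - e // e[e]

Transformed code:
e = e // e[e] % ((items + 31) // (items + 31)[items + 31])
e = y % items // (y % items)[y % items] - e // e[e]
y = 29 // 29[29] * (items + items)
items = 29 // 29[29]
j += 25
y = items[e] // (items != items)
log(8)
items = y[j]
if items > j:
    j += 37 - j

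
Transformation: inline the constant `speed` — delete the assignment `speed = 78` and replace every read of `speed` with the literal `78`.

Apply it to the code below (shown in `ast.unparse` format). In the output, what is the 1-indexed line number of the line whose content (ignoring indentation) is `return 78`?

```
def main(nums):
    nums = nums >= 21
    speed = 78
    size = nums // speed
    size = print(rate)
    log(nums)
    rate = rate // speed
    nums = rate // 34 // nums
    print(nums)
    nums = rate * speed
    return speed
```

10

Transformed code:
def main(nums):
    nums = nums >= 21
    size = nums // 78
    size = print(rate)
    log(nums)
    rate = rate // 78
    nums = rate // 34 // nums
    print(nums)
    nums = rate * 78
    return 78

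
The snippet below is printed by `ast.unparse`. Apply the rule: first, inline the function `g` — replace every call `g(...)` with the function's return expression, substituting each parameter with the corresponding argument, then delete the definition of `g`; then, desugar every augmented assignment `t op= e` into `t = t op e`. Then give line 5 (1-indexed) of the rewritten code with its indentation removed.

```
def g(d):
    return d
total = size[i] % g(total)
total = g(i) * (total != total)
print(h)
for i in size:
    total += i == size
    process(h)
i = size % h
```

total = total + (i == size)

Transformed code:
total = size[i] % total
total = i * (total != total)
print(h)
for i in size:
    total = total + (i == size)
    process(h)
i = size % h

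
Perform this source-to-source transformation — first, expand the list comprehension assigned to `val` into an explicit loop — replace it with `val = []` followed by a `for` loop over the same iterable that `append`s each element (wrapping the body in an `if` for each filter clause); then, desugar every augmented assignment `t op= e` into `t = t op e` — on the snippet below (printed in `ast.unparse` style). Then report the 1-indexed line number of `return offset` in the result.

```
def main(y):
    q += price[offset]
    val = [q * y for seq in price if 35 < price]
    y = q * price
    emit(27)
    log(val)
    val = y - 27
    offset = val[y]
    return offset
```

12

Transformed code:
def main(y):
    q = q + price[offset]
    val = []
    for seq in price:
        if 35 < price:
            val.append(q * y)
    y = q * price
    emit(27)
    log(val)
    val = y - 27
    offset = val[y]
    return offset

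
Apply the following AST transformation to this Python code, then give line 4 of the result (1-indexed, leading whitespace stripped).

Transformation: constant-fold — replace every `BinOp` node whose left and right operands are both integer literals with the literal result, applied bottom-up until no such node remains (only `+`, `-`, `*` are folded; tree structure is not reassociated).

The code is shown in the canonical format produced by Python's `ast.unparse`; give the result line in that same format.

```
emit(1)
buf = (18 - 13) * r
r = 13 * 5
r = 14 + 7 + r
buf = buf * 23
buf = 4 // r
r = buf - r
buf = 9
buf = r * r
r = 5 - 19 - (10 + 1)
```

Transformed code:
emit(1)
buf = 5 * r
r = 65
r = 21 + r
buf = buf * 23
buf = 4 // r
r = buf - r
buf = 9
buf = r * r
r = -25

r = 21 + r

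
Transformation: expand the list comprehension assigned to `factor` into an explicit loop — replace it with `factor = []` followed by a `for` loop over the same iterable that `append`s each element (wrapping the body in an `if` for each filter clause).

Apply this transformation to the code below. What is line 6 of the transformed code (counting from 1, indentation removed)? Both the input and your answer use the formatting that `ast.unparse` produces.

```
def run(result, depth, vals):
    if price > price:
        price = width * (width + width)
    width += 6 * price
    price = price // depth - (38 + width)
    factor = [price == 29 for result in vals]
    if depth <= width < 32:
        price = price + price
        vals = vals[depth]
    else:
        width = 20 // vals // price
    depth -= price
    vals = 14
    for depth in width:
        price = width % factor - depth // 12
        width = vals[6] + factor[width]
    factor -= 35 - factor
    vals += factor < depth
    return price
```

factor = []

Transformed code:
def run(result, depth, vals):
    if price > price:
        price = width * (width + width)
    width += 6 * price
    price = price // depth - (38 + width)
    factor = []
    for result in vals:
        factor.append(price == 29)
    if depth <= width < 32:
        price = price + price
        vals = vals[depth]
    else:
        width = 20 // vals // price
    depth -= price
    vals = 14
    for depth in width:
        price = width % factor - depth // 12
        width = vals[6] + factor[width]
    factor -= 35 - factor
    vals += factor < depth
    return price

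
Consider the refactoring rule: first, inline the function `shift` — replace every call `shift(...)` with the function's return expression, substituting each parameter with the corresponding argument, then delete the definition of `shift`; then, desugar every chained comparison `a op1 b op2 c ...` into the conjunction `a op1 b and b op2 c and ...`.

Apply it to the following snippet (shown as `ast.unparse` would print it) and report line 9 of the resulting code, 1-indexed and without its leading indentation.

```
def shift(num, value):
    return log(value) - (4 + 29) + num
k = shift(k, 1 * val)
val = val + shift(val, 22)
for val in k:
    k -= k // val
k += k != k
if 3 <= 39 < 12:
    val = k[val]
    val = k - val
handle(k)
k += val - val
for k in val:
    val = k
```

handle(k)

Transformed code:
k = log(1 * val) - (4 + 29) + k
val = val + (log(22) - (4 + 29) + val)
for val in k:
    k -= k // val
k += k != k
if 3 <= 39 and 39 < 12:
    val = k[val]
    val = k - val
handle(k)
k += val - val
for k in val:
    val = k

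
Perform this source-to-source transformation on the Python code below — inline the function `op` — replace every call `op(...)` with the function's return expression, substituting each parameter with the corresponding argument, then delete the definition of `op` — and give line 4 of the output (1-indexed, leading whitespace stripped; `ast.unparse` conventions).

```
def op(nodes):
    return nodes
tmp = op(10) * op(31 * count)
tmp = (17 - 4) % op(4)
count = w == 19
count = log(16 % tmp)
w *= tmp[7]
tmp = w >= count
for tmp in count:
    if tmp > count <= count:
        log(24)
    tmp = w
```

Transformed code:
tmp = 10 * (31 * count)
tmp = (17 - 4) % 4
count = w == 19
count = log(16 % tmp)
w *= tmp[7]
tmp = w >= count
for tmp in count:
    if tmp > count <= count:
        log(24)
    tmp = w

count = log(16 % tmp)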